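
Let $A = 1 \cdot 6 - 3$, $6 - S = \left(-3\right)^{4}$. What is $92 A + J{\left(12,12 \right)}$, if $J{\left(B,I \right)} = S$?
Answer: $201$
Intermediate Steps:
$S = -75$ ($S = 6 - \left(-3\right)^{4} = 6 - 81 = -75$)
$J{\left(B,I \right)} = -75$
$A = 3$ ($A = 6 - 3 = 3$)
$92 A + J{\left(12,12 \right)} = 92 \cdot 3 - 75 = 276 - 75 = 201$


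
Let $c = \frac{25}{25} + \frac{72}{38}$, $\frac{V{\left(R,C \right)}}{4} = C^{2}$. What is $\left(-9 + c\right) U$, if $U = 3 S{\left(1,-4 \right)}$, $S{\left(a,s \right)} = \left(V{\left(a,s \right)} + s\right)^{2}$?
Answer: $- \frac{1252800}{19} \approx -65937.0$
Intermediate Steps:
$V{\left(R,C \right)} = 4 C^{2}$
$S{\left(a,s \right)} = \left(s + 4 s^{2}\right)^{2}$ ($S{\left(a,s \right)} = \left(4 s^{2} + s\right)^{2} = \left(s + 4 s^{2}\right)^{2}$)
$c = \frac{55}{19}$ ($c = 25 \cdot \frac{1}{25} + 72 \cdot \frac{1}{38} = 1 + \frac{36}{19} = \frac{55}{19} \approx 2.8947$)
$U = 10800$ ($U = 3 \left(-4\right)^{2} \left(1 + 4 \left(-4\right)\right)^{2} = 3 \cdot 16 \left(1 - 16\right)^{2} = 3 \cdot 16 \left(-15\right)^{2} = 3 \cdot 16 \cdot 225 = 3 \cdot 3600 = 10800$)
$\left(-9 + c\right) U = \left(-9 + \frac{55}{19}\right) 10800 = \left(- \frac{116}{19}\right) 10800 = - \frac{1252800}{19}$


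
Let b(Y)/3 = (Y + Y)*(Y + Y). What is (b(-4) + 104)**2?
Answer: 87616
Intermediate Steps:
b(Y) = 12*Y**2 (b(Y) = 3*((Y + Y)*(Y + Y)) = 3*((2*Y)*(2*Y)) = 3*(4*Y**2) = 12*Y**2)
(b(-4) + 104)**2 = (12*(-4)**2 + 104)**2 = (12*16 + 104)**2 = (192 + 104)**2 = 296**2 = 87616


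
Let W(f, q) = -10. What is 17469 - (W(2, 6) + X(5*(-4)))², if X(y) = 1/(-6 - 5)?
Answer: 2101428/121 ≈ 17367.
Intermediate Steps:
X(y) = -1/11 (X(y) = 1/(-11) = -1/11)
17469 - (W(2, 6) + X(5*(-4)))² = 17469 - (-10 - 1/11)² = 17469 - (-111/11)² = 17469 - 1*12321/121 = 17469 - 12321/121 = 2101428/121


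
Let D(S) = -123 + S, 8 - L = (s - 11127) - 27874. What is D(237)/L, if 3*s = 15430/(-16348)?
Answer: 2795508/956586413 ≈ 0.0029224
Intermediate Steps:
s = -7715/24522 (s = (15430/(-16348))/3 = (15430*(-1/16348))/3 = (⅓)*(-7715/8174) = -7715/24522 ≈ -0.31462)
L = 956586413/24522 (L = 8 - ((-7715/24522 - 11127) - 27874) = 8 - (-272864009/24522 - 27874) = 8 - 1*(-956390237/24522) = 8 + 956390237/24522 = 956586413/24522 ≈ 39009.)
D(237)/L = (-123 + 237)/(956586413/24522) = 114*(24522/956586413) = 2795508/956586413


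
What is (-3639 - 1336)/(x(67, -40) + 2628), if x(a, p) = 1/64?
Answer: -318400/168193 ≈ -1.8931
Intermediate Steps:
x(a, p) = 1/64
(-3639 - 1336)/(x(67, -40) + 2628) = (-3639 - 1336)/(1/64 + 2628) = -4975/168193/64 = -4975*64/168193 = -318400/168193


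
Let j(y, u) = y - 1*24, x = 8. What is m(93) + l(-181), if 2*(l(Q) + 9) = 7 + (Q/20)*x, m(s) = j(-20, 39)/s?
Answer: -39221/930 ≈ -42.173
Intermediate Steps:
j(y, u) = -24 + y (j(y, u) = y - 24 = -24 + y)
m(s) = -44/s (m(s) = (-24 - 20)/s = -44/s)
l(Q) = -11/2 + Q/5 (l(Q) = -9 + (7 + (Q/20)*8)/2 = -9 + (7 + 2*Q/5)/2 = -9 + (7/2 + Q/5) = -11/2 + Q/5)
m(93) + l(-181) = -44/93 + (-11/2 + (⅕)*(-181)) = -44*1/93 + (-11/2 - 181/5) = -44/93 - 417/10 = -39221/930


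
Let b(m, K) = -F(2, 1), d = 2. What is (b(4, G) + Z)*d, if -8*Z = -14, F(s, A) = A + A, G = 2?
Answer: -½ ≈ -0.50000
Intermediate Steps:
F(s, A) = 2*A
Z = 7/4 (Z = -⅛*(-14) = 7/4 ≈ 1.7500)
b(m, K) = -2
(b(4, G) + Z)*d = (-2 + 7/4)*2 = -¼*2 = -½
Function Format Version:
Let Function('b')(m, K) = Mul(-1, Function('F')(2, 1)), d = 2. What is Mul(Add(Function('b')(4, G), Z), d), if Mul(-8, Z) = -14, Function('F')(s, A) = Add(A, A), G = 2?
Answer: Rational(-1, 2) ≈ -0.50000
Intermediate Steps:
Function('F')(s, A) = Mul(2, A)
Z = Rational(7, 4) (Z = Mul(Rational(-1, 8), -14) = Rational(7, 4) ≈ 1.7500)
Function('b')(m, K) = -2 (Function('b')(m, K) = Mul(-1, Mul(2, 1)) = Mul(-1, 2) = -2)
Mul(Add(Function('b')(4, G), Z), d) = Mul(Add(-2, Rational(7, 4)), 2) = Mul(Rational(-1, 4), 2) = Rational(-1, 2)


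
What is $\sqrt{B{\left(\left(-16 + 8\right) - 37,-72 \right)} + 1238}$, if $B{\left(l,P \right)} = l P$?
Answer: $\sqrt{4478} \approx 66.918$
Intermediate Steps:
$B{\left(l,P \right)} = P l$
$\sqrt{B{\left(\left(-16 + 8\right) - 37,-72 \right)} + 1238} = \sqrt{- 72 \left(\left(-16 + 8\right) - 37\right) + 1238} = \sqrt{- 72 \left(-8 - 37\right) + 1238} = \sqrt{\left(-72\right) \left(-45\right) + 1238} = \sqrt{3240 + 1238} = \sqrt{4478}$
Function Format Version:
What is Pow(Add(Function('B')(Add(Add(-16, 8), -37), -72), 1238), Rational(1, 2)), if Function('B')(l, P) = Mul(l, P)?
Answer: Pow(4478, Rational(1, 2)) ≈ 66.918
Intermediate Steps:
Function('B')(l, P) = Mul(P, l)
Pow(Add(Function('B')(Add(Add(-16, 8), -37), -72), 1238), Rational(1, 2)) = Pow(Add(Mul(-72, Add(Add(-16, 8), -37)), 1238), Rational(1, 2)) = Pow(Add(Mul(-72, Add(-8, -37)), 1238), Rational(1, 2)) = Pow(Add(Mul(-72, -45), 1238), Rational(1, 2)) = Pow(Add(3240, 1238), Rational(1, 2)) = Pow(4478, Rational(1, 2))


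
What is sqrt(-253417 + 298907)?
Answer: sqrt(45490) ≈ 213.28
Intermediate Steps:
sqrt(-253417 + 298907) = sqrt(45490)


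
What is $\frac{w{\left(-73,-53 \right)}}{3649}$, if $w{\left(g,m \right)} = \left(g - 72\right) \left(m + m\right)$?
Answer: $\frac{15370}{3649} \approx 4.2121$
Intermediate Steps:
$w{\left(g,m \right)} = 2 m \left(-72 + g\right)$ ($w{\left(g,m \right)} = \left(-72 + g\right) 2 m = 2 m \left(-72 + g\right)$)
$\frac{w{\left(-73,-53 \right)}}{3649} = \frac{2 \left(-53\right) \left(-72 - 73\right)}{3649} = 2 \left(-53\right) \left(-145\right) \frac{1}{3649} = 15370 \cdot \frac{1}{3649} = \frac{15370}{3649}$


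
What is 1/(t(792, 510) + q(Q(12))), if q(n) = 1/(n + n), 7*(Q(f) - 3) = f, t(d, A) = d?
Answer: 66/52279 ≈ 0.0012625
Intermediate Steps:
Q(f) = 3 + f/7
q(n) = 1/(2*n)
1/(t(792, 510) + q(Q(12))) = 1/(792 + 1/(2*(3 + (1/7)*12))) = 1/(792 + 1/(2*(3 + 12/7))) = 1/(792 + 1/(2*(33/7))) = 1/(792 + (1/2)*(7/33)) = 1/(792 + 7/66) = 1/(52279/66) = 66/52279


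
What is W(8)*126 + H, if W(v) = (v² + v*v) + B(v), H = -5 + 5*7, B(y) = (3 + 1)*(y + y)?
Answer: 24222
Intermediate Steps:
B(y) = 8*y (B(y) = 4*(2*y) = 8*y)
H = 30 (H = -5 + 35 = 30)
W(v) = 2*v² + 8*v (W(v) = (v² + v*v) + 8*v = (v² + v²) + 8*v = 2*v² + 8*v)
W(8)*126 + H = (2*8*(4 + 8))*126 + 30 = (2*8*12)*126 + 30 = 192*126 + 30 = 24192 + 30 = 24222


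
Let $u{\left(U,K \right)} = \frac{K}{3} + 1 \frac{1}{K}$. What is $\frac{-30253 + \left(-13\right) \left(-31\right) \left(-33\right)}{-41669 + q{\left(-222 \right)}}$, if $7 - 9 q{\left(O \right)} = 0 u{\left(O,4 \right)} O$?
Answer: $\frac{195984}{187507} \approx 1.0452$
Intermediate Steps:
$u{\left(U,K \right)} = \frac{1}{K} + \frac{K}{3}$ ($u{\left(U,K \right)} = K \frac{1}{3} + \frac{1}{K} = \frac{K}{3} + \frac{1}{K} = \frac{1}{K} + \frac{K}{3}$)
$q{\left(O \right)} = \frac{7}{9}$ ($q{\left(O \right)} = \frac{7}{9} - \frac{0 \left(\frac{1}{4} + \frac{1}{3} \cdot 4\right) O}{9} = \frac{7}{9} - \frac{0 \left(\frac{1}{4} + \frac{4}{3}\right) O}{9} = \frac{7}{9} - \frac{0 \cdot \frac{19}{12} O}{9} = \frac{7}{9} - \frac{0 O}{9} = \frac{7}{9} - 0 = \frac{7}{9} + 0 = \frac{7}{9}$)
$\frac{-30253 + \left(-13\right) \left(-31\right) \left(-33\right)}{-41669 + q{\left(-222 \right)}} = \frac{-30253 + \left(-13\right) \left(-31\right) \left(-33\right)}{-41669 + \frac{7}{9}} = \frac{-30253 + 403 \left(-33\right)}{- \frac{375014}{9}} = \left(-30253 - 13299\right) \left(- \frac{9}{375014}\right) = \left(-43552\right) \left(- \frac{9}{375014}\right) = \frac{195984}{187507}$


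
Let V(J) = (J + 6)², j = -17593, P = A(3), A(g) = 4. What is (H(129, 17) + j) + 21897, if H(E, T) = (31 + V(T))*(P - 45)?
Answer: -18656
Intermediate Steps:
P = 4
V(J) = (6 + J)²
H(E, T) = -1271 - 41*(6 + T)² (H(E, T) = (31 + (6 + T)²)*(4 - 45) = (31 + (6 + T)²)*(-41) = -1271 - 41*(6 + T)²)
(H(129, 17) + j) + 21897 = ((-1271 - 41*(6 + 17)²) - 17593) + 21897 = ((-1271 - 41*23²) - 17593) + 21897 = ((-1271 - 41*529) - 17593) + 21897 = ((-1271 - 21689) - 17593) + 21897 = (-22960 - 17593) + 21897 = -40553 + 21897 = -18656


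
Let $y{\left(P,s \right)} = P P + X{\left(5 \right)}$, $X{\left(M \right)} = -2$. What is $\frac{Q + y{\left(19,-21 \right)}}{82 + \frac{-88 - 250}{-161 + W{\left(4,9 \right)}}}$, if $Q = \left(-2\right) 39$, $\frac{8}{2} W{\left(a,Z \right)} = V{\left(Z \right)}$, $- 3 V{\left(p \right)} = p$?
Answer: $\frac{181807}{54406} \approx 3.3417$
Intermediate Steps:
$V{\left(p \right)} = - \frac{p}{3}$
$W{\left(a,Z \right)} = - \frac{Z}{12}$ ($W{\left(a,Z \right)} = \frac{\left(- \frac{1}{3}\right) Z}{4} = - \frac{Z}{12}$)
$Q = -78$
$y{\left(P,s \right)} = -2 + P^{2}$ ($y{\left(P,s \right)} = P P - 2 = P^{2} - 2 = -2 + P^{2}$)
$\frac{Q + y{\left(19,-21 \right)}}{82 + \frac{-88 - 250}{-161 + W{\left(4,9 \right)}}} = \frac{-78 - \left(2 - 19^{2}\right)}{82 + \frac{-88 - 250}{-161 - \frac{3}{4}}} = \frac{-78 + \left(-2 + 361\right)}{82 - \frac{338}{-161 - \frac{3}{4}}} = \frac{-78 + 359}{82 - \frac{338}{- \frac{647}{4}}} = \frac{281}{82 - - \frac{1352}{647}} = \frac{281}{82 + \frac{1352}{647}} = \frac{281}{\frac{54406}{647}} = 281 \cdot \frac{647}{54406} = \frac{181807}{54406}$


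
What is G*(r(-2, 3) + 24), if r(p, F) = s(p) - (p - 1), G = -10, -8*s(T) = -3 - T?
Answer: -1085/4 ≈ -271.25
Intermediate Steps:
s(T) = 3/8 + T/8 (s(T) = -(-3 - T)/8 = 3/8 + T/8)
r(p, F) = 11/8 - 7*p/8 (r(p, F) = (3/8 + p/8) - (p - 1) = (3/8 + p/8) - (-1 + p) = (3/8 + p/8) + (1 - p) = 11/8 - 7*p/8)
G*(r(-2, 3) + 24) = -10*((11/8 - 7/8*(-2)) + 24) = -10*((11/8 + 7/4) + 24) = -10*(25/8 + 24) = -10*217/8 = -1085/4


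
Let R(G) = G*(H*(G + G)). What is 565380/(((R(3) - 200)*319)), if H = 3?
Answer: -282690/23287 ≈ -12.139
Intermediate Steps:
R(G) = 6*G**2 (R(G) = G*(3*(G + G)) = G*(3*(2*G)) = G*(6*G) = 6*G**2)
565380/(((R(3) - 200)*319)) = 565380/(((6*3**2 - 200)*319)) = 565380/(((6*9 - 200)*319)) = 565380/(((54 - 200)*319)) = 565380/((-146*319)) = 565380/(-46574) = 565380*(-1/46574) = -282690/23287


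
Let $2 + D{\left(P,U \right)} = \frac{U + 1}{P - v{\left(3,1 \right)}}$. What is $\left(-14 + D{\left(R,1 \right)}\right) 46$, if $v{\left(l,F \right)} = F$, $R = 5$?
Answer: $-713$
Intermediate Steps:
$D{\left(P,U \right)} = -2 + \frac{1 + U}{-1 + P}$ ($D{\left(P,U \right)} = -2 + \frac{U + 1}{P - 1} = -2 + \frac{1 + U}{P - 1} = -2 + \frac{1 + U}{-1 + P}$)
$\left(-14 + D{\left(R,1 \right)}\right) 46 = \left(-14 + \frac{3 + 1 - 10}{-1 + 5}\right) 46 = \left(-14 + \frac{3 + 1 - 10}{4}\right) 46 = \left(-14 + \frac{1}{4} \left(-6\right)\right) 46 = \left(-14 - \frac{3}{2}\right) 46 = \left(- \frac{31}{2}\right) 46 = -713$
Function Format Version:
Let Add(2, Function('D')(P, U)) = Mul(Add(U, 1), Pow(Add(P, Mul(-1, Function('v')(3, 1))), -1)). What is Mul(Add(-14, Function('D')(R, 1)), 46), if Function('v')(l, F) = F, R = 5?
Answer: -713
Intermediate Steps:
Function('D')(P, U) = Add(-2, Mul(Pow(Add(-1, P), -1), Add(1, U))) (Function('D')(P, U) = Add(-2, Mul(Add(U, 1), Pow(Add(P, Mul(-1, 1)), -1))) = Add(-2, Mul(Add(1, U), Pow(Add(P, -1), -1))) = Add(-2, Mul(Add(1, U), Pow(Add(-1, P), -1))) = Add(-2, Mul(Pow(Add(-1, P), -1), Add(1, U))))
Mul(Add(-14, Function('D')(R, 1)), 46) = Mul(Add(-14, Mul(Pow(Add(-1, 5), -1), Add(3, 1, Mul(-2, 5)))), 46) = Mul(Add(-14, Mul(Pow(4, -1), Add(3, 1, -10))), 46) = Mul(Add(-14, Mul(Rational(1, 4), -6)), 46) = Mul(Add(-14, Rational(-3, 2)), 46) = Mul(Rational(-31, 2), 46) = -713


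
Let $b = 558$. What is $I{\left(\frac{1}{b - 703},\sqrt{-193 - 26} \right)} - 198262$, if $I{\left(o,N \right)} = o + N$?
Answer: $- \frac{28747991}{145} + i \sqrt{219} \approx -1.9826 \cdot 10^{5} + 14.799 i$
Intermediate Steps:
$I{\left(o,N \right)} = N + o$
$I{\left(\frac{1}{b - 703},\sqrt{-193 - 26} \right)} - 198262 = \left(\sqrt{-193 - 26} + \frac{1}{558 - 703}\right) - 198262 = \left(\sqrt{-219} + \frac{1}{-145}\right) - 198262 = \left(i \sqrt{219} - \frac{1}{145}\right) - 198262 = \left(- \frac{1}{145} + i \sqrt{219}\right) - 198262 = - \frac{28747991}{145} + i \sqrt{219}$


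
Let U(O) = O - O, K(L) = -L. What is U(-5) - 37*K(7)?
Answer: 259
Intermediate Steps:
U(O) = 0
U(-5) - 37*K(7) = 0 - (-37)*7 = 0 - 37*(-7) = 0 + 259 = 259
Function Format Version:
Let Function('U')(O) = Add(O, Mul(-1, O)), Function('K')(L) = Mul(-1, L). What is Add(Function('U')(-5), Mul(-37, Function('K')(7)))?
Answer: 259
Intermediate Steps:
Function('U')(O) = 0
Add(Function('U')(-5), Mul(-37, Function('K')(7))) = Add(0, Mul(-37, Mul(-1, 7))) = Add(0, Mul(-37, -7)) = Add(0, 259) = 259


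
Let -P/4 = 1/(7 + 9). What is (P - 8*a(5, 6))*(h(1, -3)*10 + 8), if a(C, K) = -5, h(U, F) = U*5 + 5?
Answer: 4293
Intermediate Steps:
h(U, F) = 5 + 5*U (h(U, F) = 5*U + 5 = 5 + 5*U)
P = -¼ (P = -4/(7 + 9) = -4/16 = -4*1/16 = -¼ ≈ -0.25000)
(P - 8*a(5, 6))*(h(1, -3)*10 + 8) = (-¼ - 8*(-5))*((5 + 5*1)*10 + 8) = (-¼ + 40)*((5 + 5)*10 + 8) = 159*(10*10 + 8)/4 = 159*(100 + 8)/4 = (159/4)*108 = 4293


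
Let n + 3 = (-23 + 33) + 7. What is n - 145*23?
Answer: -3321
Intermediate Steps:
n = 14 (n = -3 + ((-23 + 33) + 7) = -3 + (10 + 7) = -3 + 17 = 14)
n - 145*23 = 14 - 145*23 = 14 - 3335 = -3321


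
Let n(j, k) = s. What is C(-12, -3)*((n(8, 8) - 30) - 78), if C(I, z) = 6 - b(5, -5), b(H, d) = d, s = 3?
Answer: -1155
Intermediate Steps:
n(j, k) = 3
C(I, z) = 11 (C(I, z) = 6 - 1*(-5) = 6 + 5 = 11)
C(-12, -3)*((n(8, 8) - 30) - 78) = 11*((3 - 30) - 78) = 11*(-27 - 78) = 11*(-105) = -1155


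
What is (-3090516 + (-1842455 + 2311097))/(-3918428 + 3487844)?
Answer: 436979/71764 ≈ 6.0891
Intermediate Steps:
(-3090516 + (-1842455 + 2311097))/(-3918428 + 3487844) = (-3090516 + 468642)/(-430584) = -2621874*(-1/430584) = 436979/71764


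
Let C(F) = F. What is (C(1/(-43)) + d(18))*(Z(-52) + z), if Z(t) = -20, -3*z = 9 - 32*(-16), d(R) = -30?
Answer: 750071/129 ≈ 5814.5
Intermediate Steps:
z = -521/3 (z = -(9 - 32*(-16))/3 = -(9 + 512)/3 = -⅓*521 = -521/3 ≈ -173.67)
(C(1/(-43)) + d(18))*(Z(-52) + z) = (1/(-43) - 30)*(-20 - 521/3) = (-1/43 - 30)*(-581/3) = -1291/43*(-581/3) = 750071/129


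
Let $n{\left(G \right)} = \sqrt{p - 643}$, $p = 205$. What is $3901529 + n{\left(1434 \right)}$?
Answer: $3901529 + i \sqrt{438} \approx 3.9015 \cdot 10^{6} + 20.928 i$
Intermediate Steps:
$n{\left(G \right)} = i \sqrt{438}$ ($n{\left(G \right)} = \sqrt{205 - 643} = \sqrt{-438} = i \sqrt{438}$)
$3901529 + n{\left(1434 \right)} = 3901529 + i \sqrt{438}$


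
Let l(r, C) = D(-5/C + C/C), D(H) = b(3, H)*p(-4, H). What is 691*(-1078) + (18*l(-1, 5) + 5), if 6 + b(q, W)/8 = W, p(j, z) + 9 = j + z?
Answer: -733661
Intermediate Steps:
p(j, z) = -9 + j + z (p(j, z) = -9 + (j + z) = -9 + j + z)
b(q, W) = -48 + 8*W
D(H) = (-48 + 8*H)*(-13 + H) (D(H) = (-48 + 8*H)*(-9 - 4 + H) = (-48 + 8*H)*(-13 + H))
l(r, C) = 8*(-12 - 5/C)*(-5 - 5/C) (l(r, C) = 8*(-13 + (-5/C + C/C))*(-6 + (-5/C + C/C)) = 8*(-13 + (-5/C + 1))*(-6 + (-5/C + 1)) = 8*(-13 + (1 - 5/C))*(-6 + (1 - 5/C)) = 8*(-12 - 5/C)*(-5 - 5/C))
691*(-1078) + (18*l(-1, 5) + 5) = 691*(-1078) + (18*(480 + 200/5**2 + 680/5) + 5) = -744898 + (18*(480 + 200*(1/25) + 680*(1/5)) + 5) = -744898 + (18*(480 + 8 + 136) + 5) = -744898 + (18*624 + 5) = -744898 + (11232 + 5) = -744898 + 11237 = -733661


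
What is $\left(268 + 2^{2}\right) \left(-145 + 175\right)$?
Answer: $8160$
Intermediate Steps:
$\left(268 + 2^{2}\right) \left(-145 + 175\right) = \left(268 + 4\right) 30 = 272 \cdot 30 = 8160$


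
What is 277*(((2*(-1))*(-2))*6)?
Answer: 6648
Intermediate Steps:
277*(((2*(-1))*(-2))*6) = 277*(-2*(-2)*6) = 277*(4*6) = 277*24 = 6648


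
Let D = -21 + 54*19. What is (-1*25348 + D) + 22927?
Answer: -1416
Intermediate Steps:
D = 1005 (D = -21 + 1026 = 1005)
(-1*25348 + D) + 22927 = (-1*25348 + 1005) + 22927 = (-25348 + 1005) + 22927 = -24343 + 22927 = -1416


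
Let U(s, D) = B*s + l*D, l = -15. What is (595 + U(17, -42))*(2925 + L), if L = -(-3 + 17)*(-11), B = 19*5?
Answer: 8744360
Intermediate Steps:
B = 95
L = 154 (L = -14*(-11) = -1*(-154) = 154)
U(s, D) = -15*D + 95*s (U(s, D) = 95*s - 15*D = -15*D + 95*s)
(595 + U(17, -42))*(2925 + L) = (595 + (-15*(-42) + 95*17))*(2925 + 154) = (595 + (630 + 1615))*3079 = (595 + 2245)*3079 = 2840*3079 = 8744360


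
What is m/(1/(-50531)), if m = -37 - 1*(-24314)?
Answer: -1226741087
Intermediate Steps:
m = 24277 (m = -37 + 24314 = 24277)
m/(1/(-50531)) = 24277/(1/(-50531)) = 24277/(-1/50531) = 24277*(-50531) = -1226741087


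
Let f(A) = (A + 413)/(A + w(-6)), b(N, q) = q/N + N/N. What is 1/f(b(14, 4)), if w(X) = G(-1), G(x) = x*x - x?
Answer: 23/2900 ≈ 0.0079310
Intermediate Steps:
G(x) = x**2 - x
w(X) = 2 (w(X) = -(-1 - 1) = -1*(-2) = 2)
b(N, q) = 1 + q/N (b(N, q) = q/N + 1 = 1 + q/N)
f(A) = (413 + A)/(2 + A) (f(A) = (A + 413)/(A + 2) = (413 + A)/(2 + A))
1/f(b(14, 4)) = 1/((413 + (14 + 4)/14)/(2 + (14 + 4)/14)) = 1/((413 + (1/14)*18)/(2 + (1/14)*18)) = 1/((413 + 9/7)/(2 + 9/7)) = 1/((2900/7)/(23/7)) = 1/((7/23)*(2900/7)) = 1/(2900/23) = 23/2900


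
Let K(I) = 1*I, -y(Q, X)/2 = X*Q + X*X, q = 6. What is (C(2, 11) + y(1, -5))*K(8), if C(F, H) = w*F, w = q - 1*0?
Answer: -224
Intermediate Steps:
y(Q, X) = -2*X² - 2*Q*X (y(Q, X) = -2*(X*Q + X*X) = -2*(Q*X + X²) = -2*(X² + Q*X) = -2*X² - 2*Q*X)
w = 6 (w = 6 - 1*0 = 6 + 0 = 6)
K(I) = I
C(F, H) = 6*F
(C(2, 11) + y(1, -5))*K(8) = (6*2 - 2*(-5)*(1 - 5))*8 = (12 - 2*(-5)*(-4))*8 = (12 - 40)*8 = -28*8 = -224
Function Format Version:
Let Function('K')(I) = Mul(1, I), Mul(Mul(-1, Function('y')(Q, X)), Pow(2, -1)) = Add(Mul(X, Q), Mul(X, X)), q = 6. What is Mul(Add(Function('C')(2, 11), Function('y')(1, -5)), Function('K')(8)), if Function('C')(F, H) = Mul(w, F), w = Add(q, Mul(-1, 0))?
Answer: -224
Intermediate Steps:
Function('y')(Q, X) = Add(Mul(-2, Pow(X, 2)), Mul(-2, Q, X)) (Function('y')(Q, X) = Mul(-2, Add(Mul(X, Q), Mul(X, X))) = Mul(-2, Add(Mul(Q, X), Pow(X, 2))) = Mul(-2, Add(Pow(X, 2), Mul(Q, X))) = Add(Mul(-2, Pow(X, 2)), Mul(-2, Q, X)))
w = 6 (w = Add(6, Mul(-1, 0)) = Add(6, 0) = 6)
Function('K')(I) = I
Function('C')(F, H) = Mul(6, F)
Mul(Add(Function('C')(2, 11), Function('y')(1, -5)), Function('K')(8)) = Mul(Add(Mul(6, 2), Mul(-2, -5, Add(1, -5))), 8) = Mul(Add(12, Mul(-2, -5, -4)), 8) = Mul(Add(12, -40), 8) = Mul(-28, 8) = -224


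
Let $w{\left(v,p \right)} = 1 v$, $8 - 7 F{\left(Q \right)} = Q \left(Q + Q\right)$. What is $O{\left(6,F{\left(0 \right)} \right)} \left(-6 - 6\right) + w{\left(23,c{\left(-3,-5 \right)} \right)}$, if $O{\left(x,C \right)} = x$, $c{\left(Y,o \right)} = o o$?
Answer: $-49$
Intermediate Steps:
$c{\left(Y,o \right)} = o^{2}$
$F{\left(Q \right)} = \frac{8}{7} - \frac{2 Q^{2}}{7}$ ($F{\left(Q \right)} = \frac{8}{7} - \frac{Q \left(Q + Q\right)}{7} = \frac{8}{7} - \frac{Q 2 Q}{7} = \frac{8}{7} - \frac{2 Q^{2}}{7}$)
$w{\left(v,p \right)} = v$
$O{\left(6,F{\left(0 \right)} \right)} \left(-6 - 6\right) + w{\left(23,c{\left(-3,-5 \right)} \right)} = 6 \left(-6 - 6\right) + 23 = 6 \left(-12\right) + 23 = -72 + 23 = -49$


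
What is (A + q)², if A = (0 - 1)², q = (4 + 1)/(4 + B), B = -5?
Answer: 16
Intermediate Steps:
q = -5 (q = (4 + 1)/(4 - 5) = 5/(-1) = -1*5 = -5)
A = 1 (A = (-1)² = 1)
(A + q)² = (1 - 5)² = (-4)² = 16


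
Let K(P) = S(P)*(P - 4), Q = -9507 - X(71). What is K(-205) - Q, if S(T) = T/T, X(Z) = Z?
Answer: 9369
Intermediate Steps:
S(T) = 1
Q = -9578 (Q = -9507 - 1*71 = -9507 - 71 = -9578)
K(P) = -4 + P (K(P) = 1*(P - 4) = 1*(-4 + P) = -4 + P)
K(-205) - Q = (-4 - 205) - 1*(-9578) = -209 + 9578 = 9369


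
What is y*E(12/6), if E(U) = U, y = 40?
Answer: 80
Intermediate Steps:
y*E(12/6) = 40*(12/6) = 40*(12*(⅙)) = 40*2 = 80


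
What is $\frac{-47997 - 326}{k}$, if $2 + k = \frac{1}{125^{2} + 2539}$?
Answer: $\frac{877738972}{36327} \approx 24162.0$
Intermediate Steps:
$k = - \frac{36327}{18164}$ ($k = -2 + \frac{1}{125^{2} + 2539} = -2 + \frac{1}{15625 + 2539} = -2 + \frac{1}{18164} = - \frac{36327}{18164} \approx -1.9999$)
$\frac{-47997 - 326}{k} = \frac{-47997 - 326}{- \frac{36327}{18164}} = \left(-48323\right) \left(- \frac{18164}{36327}\right) = \frac{877738972}{36327}$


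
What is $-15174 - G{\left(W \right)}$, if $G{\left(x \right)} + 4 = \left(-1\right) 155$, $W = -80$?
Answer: $-15015$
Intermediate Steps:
$G{\left(x \right)} = -159$ ($G{\left(x \right)} = -4 - 155 = -159$)
$-15174 - G{\left(W \right)} = -15174 - -159 = -15174 + 159 = -15015$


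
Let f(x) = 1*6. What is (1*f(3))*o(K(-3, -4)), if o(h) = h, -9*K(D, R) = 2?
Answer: -4/3 ≈ -1.3333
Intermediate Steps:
K(D, R) = -2/9 (K(D, R) = -⅑*2 = -2/9)
f(x) = 6
(1*f(3))*o(K(-3, -4)) = (1*6)*(-2/9) = 6*(-2/9) = -4/3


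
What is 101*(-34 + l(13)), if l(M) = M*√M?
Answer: -3434 + 1313*√13 ≈ 1300.1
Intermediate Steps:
l(M) = M^(3/2)
101*(-34 + l(13)) = 101*(-34 + 13^(3/2)) = 101*(-34 + 13*√13) = -3434 + 1313*√13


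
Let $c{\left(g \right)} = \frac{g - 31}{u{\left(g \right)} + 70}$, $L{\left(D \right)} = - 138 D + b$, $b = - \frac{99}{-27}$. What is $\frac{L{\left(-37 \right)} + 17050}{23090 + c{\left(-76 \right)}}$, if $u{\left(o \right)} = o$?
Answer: $\frac{132958}{138647} \approx 0.95897$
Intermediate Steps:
$b = \frac{11}{3}$ ($b = \left(-99\right) \left(- \frac{1}{27}\right) = \frac{11}{3} \approx 3.6667$)
$L{\left(D \right)} = \frac{11}{3} - 138 D$ ($L{\left(D \right)} = - 138 D + \frac{11}{3} = \frac{11}{3} - 138 D$)
$c{\left(g \right)} = \frac{-31 + g}{70 + g}$ ($c{\left(g \right)} = \frac{g - 31}{g + 70} = \frac{-31 + g}{70 + g}$)
$\frac{L{\left(-37 \right)} + 17050}{23090 + c{\left(-76 \right)}} = \frac{\left(\frac{11}{3} - -5106\right) + 17050}{23090 + \frac{-31 - 76}{70 - 76}} = \frac{\left(\frac{11}{3} + 5106\right) + 17050}{23090 + \frac{1}{-6} \left(-107\right)} = \frac{\frac{15329}{3} + 17050}{23090 - - \frac{107}{6}} = \frac{66479}{3 \left(23090 + \frac{107}{6}\right)} = \frac{66479}{3 \cdot \frac{138647}{6}} = \frac{66479}{3} \cdot \frac{6}{138647} = \frac{132958}{138647}$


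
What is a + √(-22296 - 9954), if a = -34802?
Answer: -34802 + 5*I*√1290 ≈ -34802.0 + 179.58*I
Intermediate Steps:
a + √(-22296 - 9954) = -34802 + √(-22296 - 9954) = -34802 + √(-32250) = -34802 + 5*I*√1290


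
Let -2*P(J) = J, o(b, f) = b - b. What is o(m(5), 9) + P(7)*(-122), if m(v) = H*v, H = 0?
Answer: 427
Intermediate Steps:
m(v) = 0 (m(v) = 0*v = 0)
o(b, f) = 0
P(J) = -J/2
o(m(5), 9) + P(7)*(-122) = 0 - ½*7*(-122) = 0 - 7/2*(-122) = 0 + 427 = 427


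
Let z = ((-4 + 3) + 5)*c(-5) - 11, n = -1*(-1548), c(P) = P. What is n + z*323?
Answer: -8465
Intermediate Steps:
n = 1548
z = -31 (z = ((-4 + 3) + 5)*(-5) - 11 = (-1 + 5)*(-5) - 11 = 4*(-5) - 11 = -20 - 11 = -31)
n + z*323 = 1548 - 31*323 = 1548 - 10013 = -8465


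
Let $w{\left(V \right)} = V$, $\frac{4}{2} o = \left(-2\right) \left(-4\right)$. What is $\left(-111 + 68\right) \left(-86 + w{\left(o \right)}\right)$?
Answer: $3526$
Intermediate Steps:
$o = 4$ ($o = \frac{\left(-2\right) \left(-4\right)}{2} = \frac{1}{2} \cdot 8 = 4$)
$\left(-111 + 68\right) \left(-86 + w{\left(o \right)}\right) = \left(-111 + 68\right) \left(-86 + 4\right) = \left(-43\right) \left(-82\right) = 3526$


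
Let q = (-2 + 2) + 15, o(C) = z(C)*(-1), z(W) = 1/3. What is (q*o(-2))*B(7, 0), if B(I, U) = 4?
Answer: -20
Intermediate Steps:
z(W) = ⅓
o(C) = -⅓ (o(C) = (⅓)*(-1) = -⅓)
q = 15 (q = 0 + 15 = 15)
(q*o(-2))*B(7, 0) = (15*(-⅓))*4 = -5*4 = -20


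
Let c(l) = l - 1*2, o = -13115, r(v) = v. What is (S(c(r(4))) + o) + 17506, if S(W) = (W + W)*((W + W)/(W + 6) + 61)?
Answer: 4637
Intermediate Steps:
c(l) = -2 + l (c(l) = l - 2 = -2 + l)
S(W) = 2*W*(61 + 2*W/(6 + W)) (S(W) = (2*W)*((2*W)/(6 + W) + 61) = (2*W)*(2*W/(6 + W) + 61) = (2*W)*(61 + 2*W/(6 + W)) = 2*W*(61 + 2*W/(6 + W)))
(S(c(r(4))) + o) + 17506 = (6*(-2 + 4)*(122 + 21*(-2 + 4))/(6 + (-2 + 4)) - 13115) + 17506 = (6*2*(122 + 21*2)/(6 + 2) - 13115) + 17506 = (6*2*(122 + 42)/8 - 13115) + 17506 = (6*2*(⅛)*164 - 13115) + 17506 = (246 - 13115) + 17506 = -12869 + 17506 = 4637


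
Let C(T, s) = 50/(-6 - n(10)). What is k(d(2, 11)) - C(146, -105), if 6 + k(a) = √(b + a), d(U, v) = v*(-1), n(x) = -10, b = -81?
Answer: -37/2 + 2*I*√23 ≈ -18.5 + 9.5917*I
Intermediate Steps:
d(U, v) = -v
C(T, s) = 25/2 (C(T, s) = 50/(-6 - 1*(-10)) = 50/(-6 + 10) = 50/4 = 50*(¼) = 25/2)
k(a) = -6 + √(-81 + a)
k(d(2, 11)) - C(146, -105) = (-6 + √(-81 - 1*11)) - 1*25/2 = (-6 + √(-81 - 11)) - 25/2 = (-6 + √(-92)) - 25/2 = (-6 + 2*I*√23) - 25/2 = -37/2 + 2*I*√23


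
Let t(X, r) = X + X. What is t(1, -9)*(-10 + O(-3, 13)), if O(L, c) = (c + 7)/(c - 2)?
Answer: -180/11 ≈ -16.364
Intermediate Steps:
t(X, r) = 2*X
O(L, c) = (7 + c)/(-2 + c)
t(1, -9)*(-10 + O(-3, 13)) = (2*1)*(-10 + (7 + 13)/(-2 + 13)) = 2*(-10 + 20/11) = 2*(-90/11) = -180/11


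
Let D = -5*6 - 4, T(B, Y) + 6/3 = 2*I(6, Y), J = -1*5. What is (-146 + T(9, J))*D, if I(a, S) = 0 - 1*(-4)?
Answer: 4760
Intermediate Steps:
I(a, S) = 4 (I(a, S) = 0 + 4 = 4)
J = -5
T(B, Y) = 6 (T(B, Y) = -2 + 2*4 = -2 + 8 = 6)
D = -34 (D = -30 - 4 = -34)
(-146 + T(9, J))*D = (-146 + 6)*(-34) = -140*(-34) = 4760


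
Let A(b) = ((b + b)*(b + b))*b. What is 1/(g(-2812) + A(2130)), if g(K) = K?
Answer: 1/38654385188 ≈ 2.5870e-11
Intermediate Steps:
A(b) = 4*b³ (A(b) = ((2*b)*(2*b))*b = (4*b²)*b = 4*b³)
1/(g(-2812) + A(2130)) = 1/(-2812 + 4*2130³) = 1/(-2812 + 4*9663597000) = 1/(-2812 + 38654388000) = 1/38654385188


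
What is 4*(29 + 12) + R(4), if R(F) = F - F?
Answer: 164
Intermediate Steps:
R(F) = 0
4*(29 + 12) + R(4) = 4*(29 + 12) + 0 = 4*41 + 0 = 164 + 0 = 164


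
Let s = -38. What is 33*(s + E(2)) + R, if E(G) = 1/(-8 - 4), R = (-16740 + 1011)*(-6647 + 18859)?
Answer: -768335219/4 ≈ -1.9208e+8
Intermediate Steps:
R = -192082548 (R = -15729*12212 = -192082548)
E(G) = -1/12 (E(G) = 1/(-12) = -1/12)
33*(s + E(2)) + R = 33*(-38 - 1/12) - 192082548 = 33*(-457/12) - 192082548 = -5027/4 - 192082548 = -768335219/4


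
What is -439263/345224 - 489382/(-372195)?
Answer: 495901753/11680967880 ≈ 0.042454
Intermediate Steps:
-439263/345224 - 489382/(-372195) = -439263*1/345224 - 489382*(-1/372195) = -39933/31384 + 489382/372195 = 495901753/11680967880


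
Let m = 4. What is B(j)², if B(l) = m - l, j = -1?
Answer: 25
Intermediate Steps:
B(l) = 4 - l
B(j)² = (4 - 1*(-1))² = (4 + 1)² = 5² = 25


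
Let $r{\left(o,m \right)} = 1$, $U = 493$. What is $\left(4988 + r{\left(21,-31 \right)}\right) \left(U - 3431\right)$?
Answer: $-14657682$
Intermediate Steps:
$\left(4988 + r{\left(21,-31 \right)}\right) \left(U - 3431\right) = \left(4988 + 1\right) \left(493 - 3431\right) = 4989 \left(-2938\right) = -14657682$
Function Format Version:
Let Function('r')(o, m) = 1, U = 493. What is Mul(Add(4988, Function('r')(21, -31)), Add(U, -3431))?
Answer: -14657682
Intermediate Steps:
Mul(Add(4988, Function('r')(21, -31)), Add(U, -3431)) = Mul(Add(4988, 1), Add(493, -3431)) = Mul(4989, -2938) = -14657682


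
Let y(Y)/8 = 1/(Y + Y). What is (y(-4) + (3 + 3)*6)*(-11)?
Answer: -385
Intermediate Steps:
y(Y) = 4/Y (y(Y) = 8/(Y + Y) = 8/((2*Y)) = 8*(1/(2*Y)) = 4/Y)
(y(-4) + (3 + 3)*6)*(-11) = (4/(-4) + (3 + 3)*6)*(-11) = (4*(-¼) + 6*6)*(-11) = (-1 + 36)*(-11) = 35*(-11) = -385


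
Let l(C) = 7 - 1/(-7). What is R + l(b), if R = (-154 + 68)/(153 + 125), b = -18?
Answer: 6649/973 ≈ 6.8335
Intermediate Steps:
R = -43/139 (R = -86/278 = -86*1/278 = -43/139 ≈ -0.30935)
l(C) = 50/7 (l(C) = 7 - 1*(-⅐) = 7 + ⅐ = 50/7)
R + l(b) = -43/139 + 50/7 = 6649/973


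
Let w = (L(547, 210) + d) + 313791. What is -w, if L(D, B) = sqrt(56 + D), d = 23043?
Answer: -336834 - 3*sqrt(67) ≈ -3.3686e+5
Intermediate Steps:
w = 336834 + 3*sqrt(67) (w = (sqrt(56 + 547) + 23043) + 313791 = (sqrt(603) + 23043) + 313791 = (3*sqrt(67) + 23043) + 313791 = (23043 + 3*sqrt(67)) + 313791 = 336834 + 3*sqrt(67) ≈ 3.3686e+5)
-w = -(336834 + 3*sqrt(67)) = -336834 - 3*sqrt(67)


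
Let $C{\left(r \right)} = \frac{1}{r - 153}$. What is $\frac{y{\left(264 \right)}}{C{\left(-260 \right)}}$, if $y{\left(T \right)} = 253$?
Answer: $-104489$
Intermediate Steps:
$C{\left(r \right)} = \frac{1}{-153 + r}$
$\frac{y{\left(264 \right)}}{C{\left(-260 \right)}} = \frac{253}{\frac{1}{-153 - 260}} = \frac{253}{\frac{1}{-413}} = \frac{253}{- \frac{1}{413}} = 253 \left(-413\right) = -104489$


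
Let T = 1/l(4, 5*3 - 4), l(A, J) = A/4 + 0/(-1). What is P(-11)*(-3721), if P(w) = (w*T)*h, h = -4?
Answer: -163724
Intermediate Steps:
l(A, J) = A/4 (l(A, J) = A*(¼) + 0*(-1) = A/4 + 0 = A/4)
T = 1 (T = 1/((¼)*4) = 1/1 = 1)
P(w) = -4*w (P(w) = (w*1)*(-4) = w*(-4) = -4*w)
P(-11)*(-3721) = -4*(-11)*(-3721) = 44*(-3721) = -163724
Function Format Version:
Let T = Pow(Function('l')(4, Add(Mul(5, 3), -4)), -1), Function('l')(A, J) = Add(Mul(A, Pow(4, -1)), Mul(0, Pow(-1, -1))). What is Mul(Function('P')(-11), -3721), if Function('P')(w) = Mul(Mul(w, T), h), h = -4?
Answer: -163724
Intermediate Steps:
Function('l')(A, J) = Mul(Rational(1, 4), A) (Function('l')(A, J) = Add(Mul(A, Rational(1, 4)), Mul(0, -1)) = Add(Mul(Rational(1, 4), A), 0) = Mul(Rational(1, 4), A))
T = 1 (T = Pow(Mul(Rational(1, 4), 4), -1) = Pow(1, -1) = 1)
Function('P')(w) = Mul(-4, w) (Function('P')(w) = Mul(Mul(w, 1), -4) = Mul(w, -4) = Mul(-4, w))
Mul(Function('P')(-11), -3721) = Mul(Mul(-4, -11), -3721) = Mul(44, -3721) = -163724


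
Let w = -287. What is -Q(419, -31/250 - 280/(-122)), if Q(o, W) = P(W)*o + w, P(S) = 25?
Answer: -10188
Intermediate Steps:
Q(o, W) = -287 + 25*o (Q(o, W) = 25*o - 287 = -287 + 25*o)
-Q(419, -31/250 - 280/(-122)) = -(-287 + 25*419) = -(-287 + 10475) = -1*10188 = -10188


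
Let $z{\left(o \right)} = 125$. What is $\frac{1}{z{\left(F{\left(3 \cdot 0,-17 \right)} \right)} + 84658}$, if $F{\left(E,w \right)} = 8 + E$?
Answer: $\frac{1}{84783} \approx 1.1795 \cdot 10^{-5}$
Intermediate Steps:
$\frac{1}{z{\left(F{\left(3 \cdot 0,-17 \right)} \right)} + 84658} = \frac{1}{125 + 84658} = \frac{1}{84783}$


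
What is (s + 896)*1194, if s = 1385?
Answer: 2723514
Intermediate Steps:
(s + 896)*1194 = (1385 + 896)*1194 = 2281*1194 = 2723514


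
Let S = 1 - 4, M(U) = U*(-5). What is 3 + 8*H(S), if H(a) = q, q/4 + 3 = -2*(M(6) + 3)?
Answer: 1635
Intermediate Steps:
M(U) = -5*U
S = -3
q = 204 (q = -12 + 4*(-2*(-5*6 + 3)) = -12 + 4*(-2*(-30 + 3)) = -12 + 4*(-2*(-27)) = -12 + 4*54 = -12 + 216 = 204)
H(a) = 204
3 + 8*H(S) = 3 + 8*204 = 3 + 1632 = 1635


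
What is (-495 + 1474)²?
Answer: 958441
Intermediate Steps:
(-495 + 1474)² = 979² = 958441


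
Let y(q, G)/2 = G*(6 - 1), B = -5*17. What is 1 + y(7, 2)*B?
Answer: -1699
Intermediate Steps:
B = -85
y(q, G) = 10*G (y(q, G) = 2*(G*(6 - 1)) = 2*(G*5) = 2*(5*G) = 10*G)
1 + y(7, 2)*B = 1 + (10*2)*(-85) = 1 + 20*(-85) = 1 - 1700 = -1699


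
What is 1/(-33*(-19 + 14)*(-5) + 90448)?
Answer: 1/89623 ≈ 1.1158e-5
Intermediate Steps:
1/(-33*(-19 + 14)*(-5) + 90448) = 1/(-33*(-5)*(-5) + 90448) = 1/(165*(-5) + 90448) = 1/(-825 + 90448) = 1/89623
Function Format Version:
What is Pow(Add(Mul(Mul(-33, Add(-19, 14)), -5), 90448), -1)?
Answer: Rational(1, 89623) ≈ 1.1158e-5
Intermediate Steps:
Pow(Add(Mul(Mul(-33, Add(-19, 14)), -5), 90448), -1) = Pow(Add(Mul(Mul(-33, -5), -5), 90448), -1) = Pow(Add(Mul(165, -5), 90448), -1) = Pow(Add(-825, 90448), -1) = Pow(89623, -1) = Rational(1, 89623)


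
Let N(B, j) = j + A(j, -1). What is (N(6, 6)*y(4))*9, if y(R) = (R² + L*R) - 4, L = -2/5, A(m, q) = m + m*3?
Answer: 2808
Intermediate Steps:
A(m, q) = 4*m (A(m, q) = m + 3*m = 4*m)
L = -⅖ (L = -2*⅕ = -⅖ ≈ -0.40000)
y(R) = -4 + R² - 2*R/5 (y(R) = (R² - 2*R/5) - 4 = -4 + R² - 2*R/5)
N(B, j) = 5*j (N(B, j) = j + 4*j = 5*j)
(N(6, 6)*y(4))*9 = ((5*6)*(-4 + 4² - ⅖*4))*9 = (30*(-4 + 16 - 8/5))*9 = (30*(52/5))*9 = 312*9 = 2808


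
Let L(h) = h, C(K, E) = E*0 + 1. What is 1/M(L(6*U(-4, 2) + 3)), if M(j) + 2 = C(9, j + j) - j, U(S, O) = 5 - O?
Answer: -1/22 ≈ -0.045455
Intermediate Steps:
C(K, E) = 1 (C(K, E) = 0 + 1 = 1)
M(j) = -1 - j (M(j) = -2 + (1 - j) = -1 - j)
1/M(L(6*U(-4, 2) + 3)) = 1/(-1 - (6*(5 - 1*2) + 3)) = 1/(-1 - (6*(5 - 2) + 3)) = 1/(-1 - (6*3 + 3)) = 1/(-1 - (18 + 3)) = 1/(-1 - 1*21) = 1/(-1 - 21) = 1/(-22) = -1/22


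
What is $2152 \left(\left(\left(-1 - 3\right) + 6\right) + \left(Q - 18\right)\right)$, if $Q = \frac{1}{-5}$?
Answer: $- \frac{174312}{5} \approx -34862.0$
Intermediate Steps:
$Q = - \frac{1}{5} \approx -0.2$
$2152 \left(\left(\left(-1 - 3\right) + 6\right) + \left(Q - 18\right)\right) = 2152 \left(\left(\left(-1 - 3\right) + 6\right) - \frac{91}{5}\right) = 2152 \left(\left(-4 + 6\right) - \frac{91}{5}\right) = 2152 \left(2 - \frac{91}{5}\right) = 2152 \left(- \frac{81}{5}\right) = - \frac{174312}{5}$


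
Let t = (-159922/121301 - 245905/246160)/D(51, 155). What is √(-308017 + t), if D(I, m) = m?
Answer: I*√2282989899929072628911803/2722479644 ≈ 554.99*I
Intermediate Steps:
t = -162811581/10889918576 (t = (-159922/121301 - 245905/246160)/155 = (-159922*1/121301 - 245905*1/246160)*(1/155) = (-159922/121301 - 2893/2896)*(1/155) = -814057905/351287696*1/155 = -162811581/10889918576 ≈ -0.014951)
√(-308017 + t) = √(-308017 - 162811581/10889918576) = √(-3354280212835373/10889918576) = I*√2282989899929072628911803/2722479644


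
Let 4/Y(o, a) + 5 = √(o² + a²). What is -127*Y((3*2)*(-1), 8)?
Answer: -508/5 ≈ -101.60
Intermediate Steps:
Y(o, a) = 4/(-5 + √(a² + o²)) (Y(o, a) = 4/(-5 + √(o² + a²)) = 4/(-5 + √(a² + o²)))
-127*Y((3*2)*(-1), 8) = -508/(-5 + √(8² + ((3*2)*(-1))²)) = -508/(-5 + √(64 + (6*(-1))²)) = -508/(-5 + √(64 + (-6)²)) = -508/(-5 + √(64 + 36)) = -508/(-5 + √100) = -508/(-5 + 10) = -508/5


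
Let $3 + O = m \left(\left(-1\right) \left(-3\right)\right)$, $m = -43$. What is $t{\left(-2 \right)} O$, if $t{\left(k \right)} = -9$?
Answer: $1188$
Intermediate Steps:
$O = -132$ ($O = -3 - 43 \left(\left(-1\right) \left(-3\right)\right) = -3 - 129 = -132$)
$t{\left(-2 \right)} O = \left(-9\right) \left(-132\right) = 1188$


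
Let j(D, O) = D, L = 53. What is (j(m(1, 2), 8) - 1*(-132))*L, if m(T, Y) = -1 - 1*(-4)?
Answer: 7155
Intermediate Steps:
m(T, Y) = 3 (m(T, Y) = -1 + 4 = 3)
(j(m(1, 2), 8) - 1*(-132))*L = (3 - 1*(-132))*53 = (3 + 132)*53 = 135*53 = 7155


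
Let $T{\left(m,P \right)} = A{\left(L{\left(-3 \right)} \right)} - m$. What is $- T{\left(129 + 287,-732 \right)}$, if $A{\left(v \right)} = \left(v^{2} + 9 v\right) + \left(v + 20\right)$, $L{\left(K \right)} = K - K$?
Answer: $396$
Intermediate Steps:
$L{\left(K \right)} = 0$
$A{\left(v \right)} = 20 + v^{2} + 10 v$ ($A{\left(v \right)} = \left(v^{2} + 9 v\right) + \left(20 + v\right) = 20 + v^{2} + 10 v$)
$T{\left(m,P \right)} = 20 - m$ ($T{\left(m,P \right)} = \left(20 + 0^{2} + 10 \cdot 0\right) - m = \left(20 + 0 + 0\right) - m = 20 - m$)
$- T{\left(129 + 287,-732 \right)} = - (20 - \left(129 + 287\right)) = - (20 - 416) = \left(-1\right) \left(-396\right) = 396$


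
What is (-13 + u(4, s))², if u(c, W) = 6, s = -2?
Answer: 49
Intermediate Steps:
(-13 + u(4, s))² = (-13 + 6)² = (-7)² = 49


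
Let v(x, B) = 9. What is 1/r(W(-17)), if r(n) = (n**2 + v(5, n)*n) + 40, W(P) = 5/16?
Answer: 256/10985 ≈ 0.023304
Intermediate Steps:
W(P) = 5/16 (W(P) = 5*(1/16) = 5/16)
r(n) = 40 + n**2 + 9*n (r(n) = (n**2 + 9*n) + 40 = 40 + n**2 + 9*n)
1/r(W(-17)) = 1/(40 + (5/16)**2 + 9*(5/16)) = 1/(40 + 25/256 + 45/16) = 1/(10985/256) = 256/10985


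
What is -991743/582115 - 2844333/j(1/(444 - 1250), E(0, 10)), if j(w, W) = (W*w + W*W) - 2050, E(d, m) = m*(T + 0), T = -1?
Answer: 26659175686122/18298086487 ≈ 1456.9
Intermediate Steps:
E(d, m) = -m (E(d, m) = m*(-1 + 0) = m*(-1) = -m)
j(w, W) = -2050 + W**2 + W*w (j(w, W) = (W*w + W**2) - 2050 = (W**2 + W*w) - 2050 = -2050 + W**2 + W*w)
-991743/582115 - 2844333/j(1/(444 - 1250), E(0, 10)) = -991743/582115 - 2844333/(-2050 + (-1*10)**2 + (-1*10)/(444 - 1250)) = -991743*1/582115 - 2844333/(-2050 + (-10)**2 - 10/(-806)) = -991743/582115 - 2844333/(-2050 + 100 - 10*(-1/806)) = -991743/582115 - 2844333/(-2050 + 100 + 5/403) = -991743/582115 - 2844333/(-785845/403) = -991743/582115 - 2844333*(-403/785845) = -991743/582115 + 1146266199/785845 = 26659175686122/18298086487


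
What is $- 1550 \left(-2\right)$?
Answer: $3100$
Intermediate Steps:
$- 1550 \left(-2\right) = \left(-1\right) \left(-3100\right) = 3100$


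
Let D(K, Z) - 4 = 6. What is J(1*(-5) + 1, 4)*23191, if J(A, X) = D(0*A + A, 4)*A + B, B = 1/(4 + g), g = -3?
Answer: -904449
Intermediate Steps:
D(K, Z) = 10 (D(K, Z) = 4 + 6 = 10)
B = 1 (B = 1/(4 - 3) = 1/1 = 1)
J(A, X) = 1 + 10*A (J(A, X) = 10*A + 1 = 1 + 10*A)
J(1*(-5) + 1, 4)*23191 = (1 + 10*(1*(-5) + 1))*23191 = (1 + 10*(-5 + 1))*23191 = (1 + 10*(-4))*23191 = (1 - 40)*23191 = -39*23191 = -904449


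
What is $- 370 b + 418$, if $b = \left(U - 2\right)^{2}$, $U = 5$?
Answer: $-2912$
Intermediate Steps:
$b = 9$ ($b = \left(5 - 2\right)^{2} = 3^{2} = 9$)
$- 370 b + 418 = \left(-370\right) 9 + 418 = -3330 + 418 = -2912$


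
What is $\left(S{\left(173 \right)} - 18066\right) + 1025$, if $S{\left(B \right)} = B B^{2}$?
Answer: $5160676$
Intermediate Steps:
$S{\left(B \right)} = B^{3}$
$\left(S{\left(173 \right)} - 18066\right) + 1025 = \left(173^{3} - 18066\right) + 1025 = \left(5177717 - 18066\right) + 1025 = 5159651 + 1025 = 5160676$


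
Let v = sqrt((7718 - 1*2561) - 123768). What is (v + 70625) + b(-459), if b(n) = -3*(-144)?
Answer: 71057 + 3*I*sqrt(13179) ≈ 71057.0 + 344.4*I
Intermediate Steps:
b(n) = 432
v = 3*I*sqrt(13179) (v = sqrt((7718 - 2561) - 123768) = sqrt(5157 - 123768) = sqrt(-118611) = 3*I*sqrt(13179) ≈ 344.4*I)
(v + 70625) + b(-459) = (3*I*sqrt(13179) + 70625) + 432 = (70625 + 3*I*sqrt(13179)) + 432 = 71057 + 3*I*sqrt(13179)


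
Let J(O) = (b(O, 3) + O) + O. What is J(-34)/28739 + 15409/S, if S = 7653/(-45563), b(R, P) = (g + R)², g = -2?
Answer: -20177075395429/219939567 ≈ -91739.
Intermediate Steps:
b(R, P) = (-2 + R)²
S = -7653/45563 (S = 7653*(-1/45563) = -7653/45563 ≈ -0.16797)
J(O) = (-2 + O)² + 2*O (J(O) = ((-2 + O)² + O) + O = (O + (-2 + O)²) + O = (-2 + O)² + 2*O)
J(-34)/28739 + 15409/S = ((-2 - 34)² + 2*(-34))/28739 + 15409/(-7653/45563) = ((-36)² - 68)*(1/28739) + 15409*(-45563/7653) = (1296 - 68)*(1/28739) - 702080267/7653 = 1228*(1/28739) - 702080267/7653 = 1228/28739 - 702080267/7653 = -20177075395429/219939567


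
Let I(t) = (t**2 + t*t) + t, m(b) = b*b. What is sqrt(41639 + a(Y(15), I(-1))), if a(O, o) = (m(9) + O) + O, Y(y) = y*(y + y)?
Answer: 2*sqrt(10655) ≈ 206.45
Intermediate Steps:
m(b) = b**2
I(t) = t + 2*t**2 (I(t) = (t**2 + t**2) + t = 2*t**2 + t = t + 2*t**2)
Y(y) = 2*y**2 (Y(y) = y*(2*y) = 2*y**2)
a(O, o) = 81 + 2*O (a(O, o) = (9**2 + O) + O = (81 + O) + O = 81 + 2*O)
sqrt(41639 + a(Y(15), I(-1))) = sqrt(41639 + (81 + 2*(2*15**2))) = sqrt(41639 + (81 + 2*(2*225))) = sqrt(41639 + (81 + 2*450)) = sqrt(41639 + (81 + 900)) = sqrt(41639 + 981) = sqrt(42620) = 2*sqrt(10655)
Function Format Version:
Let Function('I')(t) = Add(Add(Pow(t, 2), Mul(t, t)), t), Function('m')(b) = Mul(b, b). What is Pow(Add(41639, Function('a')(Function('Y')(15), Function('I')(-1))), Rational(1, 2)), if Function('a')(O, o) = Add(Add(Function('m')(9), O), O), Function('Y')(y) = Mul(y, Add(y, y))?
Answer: Mul(2, Pow(10655, Rational(1, 2))) ≈ 206.45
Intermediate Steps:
Function('m')(b) = Pow(b, 2)
Function('I')(t) = Add(t, Mul(2, Pow(t, 2))) (Function('I')(t) = Add(Add(Pow(t, 2), Pow(t, 2)), t) = Add(Mul(2, Pow(t, 2)), t) = Add(t, Mul(2, Pow(t, 2))))
Function('Y')(y) = Mul(2, Pow(y, 2)) (Function('Y')(y) = Mul(y, Mul(2, y)) = Mul(2, Pow(y, 2)))
Function('a')(O, o) = Add(81, Mul(2, O)) (Function('a')(O, o) = Add(Add(Pow(9, 2), O), O) = Add(Add(81, O), O) = Add(81, Mul(2, O)))
Pow(Add(41639, Function('a')(Function('Y')(15), Function('I')(-1))), Rational(1, 2)) = Pow(Add(41639, Add(81, Mul(2, Mul(2, Pow(15, 2))))), Rational(1, 2)) = Pow(Add(41639, Add(81, Mul(2, Mul(2, 225)))), Rational(1, 2)) = Pow(Add(41639, Add(81, Mul(2, 450))), Rational(1, 2)) = Pow(Add(41639, Add(81, 900)), Rational(1, 2)) = Pow(Add(41639, 981), Rational(1, 2)) = Pow(42620, Rational(1, 2)) = Mul(2, Pow(10655, Rational(1, 2)))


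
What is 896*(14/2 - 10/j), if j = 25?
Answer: 29568/5 ≈ 5913.6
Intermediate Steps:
896*(14/2 - 10/j) = 896*(14/2 - 10/25) = 896*(14*(1/2) - 10*1/25) = 896*(7 - 2/5) = 896*(33/5) = 29568/5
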